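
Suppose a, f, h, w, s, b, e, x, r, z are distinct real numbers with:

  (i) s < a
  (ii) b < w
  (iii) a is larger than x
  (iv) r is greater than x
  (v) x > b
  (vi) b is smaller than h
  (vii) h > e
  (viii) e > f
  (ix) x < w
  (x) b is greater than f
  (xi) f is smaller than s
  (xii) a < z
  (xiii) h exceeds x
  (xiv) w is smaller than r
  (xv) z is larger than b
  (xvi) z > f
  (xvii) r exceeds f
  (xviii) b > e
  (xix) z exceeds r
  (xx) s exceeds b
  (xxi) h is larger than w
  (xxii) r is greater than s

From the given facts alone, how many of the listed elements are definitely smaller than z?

8

From z the given relations immediately reach f, b, a, r.
From those, e, x, w, s — 8 in total.
Nothing else is reachable below z; 8 in all.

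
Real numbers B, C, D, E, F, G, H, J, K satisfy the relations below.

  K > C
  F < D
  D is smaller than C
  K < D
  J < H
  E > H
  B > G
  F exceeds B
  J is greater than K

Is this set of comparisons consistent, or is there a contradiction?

inconsistent

Chaining the given relations yields D < C < K, so D < K. But one relation states K < D. These cannot both hold.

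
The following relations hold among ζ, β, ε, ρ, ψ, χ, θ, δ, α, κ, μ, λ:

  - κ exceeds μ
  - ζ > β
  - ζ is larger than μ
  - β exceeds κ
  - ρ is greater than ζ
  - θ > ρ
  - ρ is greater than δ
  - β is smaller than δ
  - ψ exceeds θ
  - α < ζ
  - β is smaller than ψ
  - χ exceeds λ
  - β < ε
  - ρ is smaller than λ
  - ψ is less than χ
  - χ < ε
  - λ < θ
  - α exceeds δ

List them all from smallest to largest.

μ < κ < β < δ < α < ζ < ρ < λ < θ < ψ < χ < ε

Nothing is placed below μ, so it is least; from there μ < κ; κ < β; β < δ; δ < α; α < ζ; ζ < ρ; ρ < λ; λ < θ; θ < ψ; ψ < χ; χ < ε, each given directly.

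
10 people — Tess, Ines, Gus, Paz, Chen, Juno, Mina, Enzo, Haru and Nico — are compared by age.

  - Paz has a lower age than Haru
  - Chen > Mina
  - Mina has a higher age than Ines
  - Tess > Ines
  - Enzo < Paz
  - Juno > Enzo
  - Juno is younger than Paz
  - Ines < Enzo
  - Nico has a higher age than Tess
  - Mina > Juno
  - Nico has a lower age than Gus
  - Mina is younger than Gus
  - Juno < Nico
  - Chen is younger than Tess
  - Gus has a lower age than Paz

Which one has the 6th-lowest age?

Tess

The consecutive relations fix a unique order: Ines < Enzo < Juno < Mina < Chen < Tess < Nico < Gus < Paz < Haru.
Counting 6 from the smallest end gives Tess.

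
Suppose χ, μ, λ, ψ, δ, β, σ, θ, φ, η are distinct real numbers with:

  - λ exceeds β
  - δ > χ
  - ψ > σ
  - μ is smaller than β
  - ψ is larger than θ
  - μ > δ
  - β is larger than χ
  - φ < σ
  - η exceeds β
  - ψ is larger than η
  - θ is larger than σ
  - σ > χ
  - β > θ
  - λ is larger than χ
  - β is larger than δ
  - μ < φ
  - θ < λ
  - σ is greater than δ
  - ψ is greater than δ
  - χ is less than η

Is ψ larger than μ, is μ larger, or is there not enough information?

Link the given pairs in sequence: μ < φ; φ < σ; σ < θ; θ < β; β < η; η < ψ.
Chaining these gives μ < φ < σ < θ < β < η < ψ.
So ψ is larger.

ψ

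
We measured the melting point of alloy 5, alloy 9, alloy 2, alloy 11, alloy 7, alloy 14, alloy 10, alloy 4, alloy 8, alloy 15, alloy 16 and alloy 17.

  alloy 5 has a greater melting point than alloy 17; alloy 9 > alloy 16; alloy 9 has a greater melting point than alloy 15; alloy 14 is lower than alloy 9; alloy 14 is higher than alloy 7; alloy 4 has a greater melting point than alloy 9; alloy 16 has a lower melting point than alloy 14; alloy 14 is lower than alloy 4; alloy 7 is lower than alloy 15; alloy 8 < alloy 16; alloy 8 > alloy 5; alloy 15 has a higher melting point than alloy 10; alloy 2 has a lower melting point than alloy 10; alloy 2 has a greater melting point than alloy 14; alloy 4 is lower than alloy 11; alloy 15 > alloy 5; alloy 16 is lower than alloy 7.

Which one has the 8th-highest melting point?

Chaining the given pairs: alloy 17 < alloy 5 < alloy 8 < alloy 16 < alloy 7 < alloy 14 < alloy 2 < alloy 10 < alloy 15 < alloy 9 < alloy 4 < alloy 11.
Counting 8 from the largest end gives alloy 7.

alloy 7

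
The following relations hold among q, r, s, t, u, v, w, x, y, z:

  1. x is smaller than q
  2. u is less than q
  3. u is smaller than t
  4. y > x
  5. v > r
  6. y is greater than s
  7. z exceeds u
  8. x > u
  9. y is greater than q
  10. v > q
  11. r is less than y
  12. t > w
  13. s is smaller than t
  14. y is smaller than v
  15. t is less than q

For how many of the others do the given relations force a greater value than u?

6

From u the given relations immediately reach x, t, q, z.
From those, y, v — 6 in total.
Nothing else is reachable above u; 6 in all.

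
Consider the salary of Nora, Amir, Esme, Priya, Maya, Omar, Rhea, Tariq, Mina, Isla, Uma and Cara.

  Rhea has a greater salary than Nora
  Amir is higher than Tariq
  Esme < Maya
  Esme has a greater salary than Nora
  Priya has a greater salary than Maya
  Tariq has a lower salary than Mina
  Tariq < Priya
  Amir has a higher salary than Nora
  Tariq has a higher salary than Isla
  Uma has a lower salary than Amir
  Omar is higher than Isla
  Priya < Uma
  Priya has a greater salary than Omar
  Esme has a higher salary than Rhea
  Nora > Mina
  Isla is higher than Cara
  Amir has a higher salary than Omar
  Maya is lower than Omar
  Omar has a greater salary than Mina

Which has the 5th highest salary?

Piecing the relations together gives one ordering: Cara < Isla < Tariq < Mina < Nora < Rhea < Esme < Maya < Omar < Priya < Uma < Amir.
The 5th largest is Maya.

Maya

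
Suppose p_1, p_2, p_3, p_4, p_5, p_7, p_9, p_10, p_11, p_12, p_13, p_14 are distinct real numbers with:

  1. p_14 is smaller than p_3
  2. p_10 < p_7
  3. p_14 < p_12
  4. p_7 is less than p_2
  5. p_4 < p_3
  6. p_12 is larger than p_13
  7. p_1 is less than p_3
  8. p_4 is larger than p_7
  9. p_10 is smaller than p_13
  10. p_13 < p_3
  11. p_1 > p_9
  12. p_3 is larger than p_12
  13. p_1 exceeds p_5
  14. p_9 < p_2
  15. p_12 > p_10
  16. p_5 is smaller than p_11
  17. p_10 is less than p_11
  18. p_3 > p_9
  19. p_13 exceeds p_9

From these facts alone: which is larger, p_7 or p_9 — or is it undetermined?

Following every chain through p_9: above p_9 we get p_13, p_2, p_1, p_12, p_3.
p_7 is not reached, and no chain runs the other way from p_7 to p_9.
So the given relations leave the order of p_9 and p_7 undetermined.

undetermined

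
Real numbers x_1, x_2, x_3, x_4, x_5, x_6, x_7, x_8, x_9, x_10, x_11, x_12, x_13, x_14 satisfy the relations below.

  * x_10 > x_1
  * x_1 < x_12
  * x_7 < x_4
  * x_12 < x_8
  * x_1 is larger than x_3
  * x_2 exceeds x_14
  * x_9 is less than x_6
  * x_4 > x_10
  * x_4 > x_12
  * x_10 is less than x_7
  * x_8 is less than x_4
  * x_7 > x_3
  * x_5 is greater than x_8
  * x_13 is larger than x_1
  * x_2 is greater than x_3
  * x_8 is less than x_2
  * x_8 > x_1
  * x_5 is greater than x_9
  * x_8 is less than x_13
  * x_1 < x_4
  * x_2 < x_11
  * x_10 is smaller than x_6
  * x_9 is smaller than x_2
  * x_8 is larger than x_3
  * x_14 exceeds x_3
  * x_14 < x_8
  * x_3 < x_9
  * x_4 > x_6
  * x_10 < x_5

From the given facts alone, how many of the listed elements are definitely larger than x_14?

6

The elements the relations force above x_14 are x_8, x_5, x_2, x_11, x_4, x_13 — no chain reaches any other.
That is 6.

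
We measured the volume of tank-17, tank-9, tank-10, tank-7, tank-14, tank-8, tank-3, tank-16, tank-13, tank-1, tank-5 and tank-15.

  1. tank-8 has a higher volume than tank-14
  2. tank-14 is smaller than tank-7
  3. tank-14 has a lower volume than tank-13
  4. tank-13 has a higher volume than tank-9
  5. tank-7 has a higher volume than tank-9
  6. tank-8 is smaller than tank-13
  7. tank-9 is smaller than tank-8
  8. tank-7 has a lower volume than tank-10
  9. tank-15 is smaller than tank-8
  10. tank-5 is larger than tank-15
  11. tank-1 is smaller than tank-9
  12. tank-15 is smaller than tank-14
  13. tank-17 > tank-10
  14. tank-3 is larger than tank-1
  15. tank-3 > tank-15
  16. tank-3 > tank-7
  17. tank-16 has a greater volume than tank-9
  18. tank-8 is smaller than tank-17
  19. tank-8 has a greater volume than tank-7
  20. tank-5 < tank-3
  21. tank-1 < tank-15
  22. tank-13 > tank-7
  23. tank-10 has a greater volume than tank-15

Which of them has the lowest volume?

Chaining upward from tank-1: directly above it, tank-15, tank-9, tank-3; then tank-14, tank-7, tank-8, tank-16, tank-10, tank-13, tank-5; then tank-17.
That covers every other element, and nothing is given below tank-1, so tank-1 is the lowest volume.

tank-1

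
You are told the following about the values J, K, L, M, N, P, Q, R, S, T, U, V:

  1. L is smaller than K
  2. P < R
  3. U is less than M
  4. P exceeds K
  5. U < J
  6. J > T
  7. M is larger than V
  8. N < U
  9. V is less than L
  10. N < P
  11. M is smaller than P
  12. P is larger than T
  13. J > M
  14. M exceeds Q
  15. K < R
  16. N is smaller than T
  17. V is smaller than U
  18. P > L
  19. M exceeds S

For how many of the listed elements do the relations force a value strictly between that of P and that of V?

4

The relations place V below P. An element lies strictly between them when it is forced above V and also forced below P.
Above V: {U, M, L, K, R, J}. Below P: {N, Q, S, U, M, L, K, T}.
Intersection: {U, M, L, K} — 4.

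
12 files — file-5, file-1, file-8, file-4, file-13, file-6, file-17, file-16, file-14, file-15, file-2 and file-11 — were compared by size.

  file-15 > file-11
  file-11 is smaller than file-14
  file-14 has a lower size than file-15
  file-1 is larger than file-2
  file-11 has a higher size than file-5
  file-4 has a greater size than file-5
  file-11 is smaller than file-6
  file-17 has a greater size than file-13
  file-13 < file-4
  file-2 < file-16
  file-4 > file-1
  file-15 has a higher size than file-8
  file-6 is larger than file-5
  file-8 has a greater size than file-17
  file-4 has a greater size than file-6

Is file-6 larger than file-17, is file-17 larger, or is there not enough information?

Following every chain through file-17: above file-17 we get file-8, file-15; below file-17 we get file-13.
file-6 is not reached, and no chain runs the other way from file-6 to file-17.
So the given relations leave the order of file-17 and file-6 undetermined.

undetermined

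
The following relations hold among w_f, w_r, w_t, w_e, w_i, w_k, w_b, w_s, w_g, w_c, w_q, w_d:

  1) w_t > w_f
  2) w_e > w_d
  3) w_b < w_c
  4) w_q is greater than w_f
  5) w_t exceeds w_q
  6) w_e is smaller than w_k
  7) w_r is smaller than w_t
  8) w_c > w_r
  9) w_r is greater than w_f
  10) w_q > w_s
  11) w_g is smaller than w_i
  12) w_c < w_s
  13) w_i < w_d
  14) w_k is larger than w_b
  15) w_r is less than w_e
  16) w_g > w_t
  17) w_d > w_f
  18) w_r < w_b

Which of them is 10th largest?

w_b

The consecutive relations fix a unique order: w_f < w_r < w_b < w_c < w_s < w_q < w_t < w_g < w_i < w_d < w_e < w_k.
The 10th largest is w_b.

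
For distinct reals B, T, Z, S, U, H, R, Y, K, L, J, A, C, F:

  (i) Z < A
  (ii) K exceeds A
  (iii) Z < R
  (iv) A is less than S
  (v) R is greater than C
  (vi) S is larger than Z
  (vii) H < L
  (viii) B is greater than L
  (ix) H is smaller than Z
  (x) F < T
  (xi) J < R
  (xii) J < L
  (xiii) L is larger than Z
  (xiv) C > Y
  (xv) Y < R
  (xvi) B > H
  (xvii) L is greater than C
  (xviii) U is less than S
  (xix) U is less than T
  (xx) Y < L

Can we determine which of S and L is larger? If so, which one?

Following every chain through L: above L we get B; below L we get Y, H, C, Z, J.
S is not reached, and no chain runs the other way from S to L.
So the given relations leave the order of L and S undetermined.

undetermined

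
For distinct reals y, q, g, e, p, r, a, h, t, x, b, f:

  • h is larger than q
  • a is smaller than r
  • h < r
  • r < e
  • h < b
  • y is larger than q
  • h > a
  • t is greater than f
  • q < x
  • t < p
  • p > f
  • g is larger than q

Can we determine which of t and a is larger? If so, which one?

Following every chain through a: above a we get h, b, r, e.
t is not reached, and no chain runs the other way from t to a.
So the given relations leave the order of a and t undetermined.

undetermined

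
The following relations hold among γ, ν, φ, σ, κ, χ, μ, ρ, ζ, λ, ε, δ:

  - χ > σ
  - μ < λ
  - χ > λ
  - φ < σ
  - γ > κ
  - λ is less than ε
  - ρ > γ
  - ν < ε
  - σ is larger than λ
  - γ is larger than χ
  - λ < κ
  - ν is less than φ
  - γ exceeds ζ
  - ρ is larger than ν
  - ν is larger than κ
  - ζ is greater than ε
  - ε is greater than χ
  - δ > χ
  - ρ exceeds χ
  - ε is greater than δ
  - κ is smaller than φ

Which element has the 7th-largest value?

σ

Chaining the given pairs: μ < λ < κ < ν < φ < σ < χ < δ < ε < ζ < γ < ρ.
Counting 7 from the largest end gives σ.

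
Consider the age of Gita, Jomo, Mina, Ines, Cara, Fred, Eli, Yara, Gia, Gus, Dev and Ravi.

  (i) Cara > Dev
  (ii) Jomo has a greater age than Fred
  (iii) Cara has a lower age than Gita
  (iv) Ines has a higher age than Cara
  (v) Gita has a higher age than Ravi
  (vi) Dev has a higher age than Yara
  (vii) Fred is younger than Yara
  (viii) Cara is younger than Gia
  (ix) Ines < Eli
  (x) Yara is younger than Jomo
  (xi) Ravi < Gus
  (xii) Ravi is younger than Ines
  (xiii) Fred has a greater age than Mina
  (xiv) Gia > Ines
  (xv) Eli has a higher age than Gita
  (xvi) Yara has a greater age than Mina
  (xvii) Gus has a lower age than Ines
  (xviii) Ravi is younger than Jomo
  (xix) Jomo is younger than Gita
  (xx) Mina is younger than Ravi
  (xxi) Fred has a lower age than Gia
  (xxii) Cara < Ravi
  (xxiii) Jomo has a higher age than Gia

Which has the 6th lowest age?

Ravi

Piecing the relations together gives one ordering: Mina < Fred < Yara < Dev < Cara < Ravi < Gus < Ines < Gia < Jomo < Gita < Eli.
The 6th smallest is Ravi.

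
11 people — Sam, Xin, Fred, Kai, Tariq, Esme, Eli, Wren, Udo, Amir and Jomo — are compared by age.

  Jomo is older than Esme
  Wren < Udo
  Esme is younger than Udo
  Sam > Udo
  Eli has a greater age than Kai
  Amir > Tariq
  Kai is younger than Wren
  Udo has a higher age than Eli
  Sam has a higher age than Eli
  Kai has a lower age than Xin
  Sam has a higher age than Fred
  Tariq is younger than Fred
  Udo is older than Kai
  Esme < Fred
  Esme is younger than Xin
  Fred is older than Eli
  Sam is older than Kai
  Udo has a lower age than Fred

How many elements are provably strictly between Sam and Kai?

Chaining upward from Kai reaches: Eli, Wren, Udo, Xin, Fred.
Chaining downward from Sam reaches: Eli, Wren, Tariq, Esme, Udo, Fred.
Strictly between Kai and Sam are those in both lists: Eli, Wren, Udo, Fred — 4 elements.

4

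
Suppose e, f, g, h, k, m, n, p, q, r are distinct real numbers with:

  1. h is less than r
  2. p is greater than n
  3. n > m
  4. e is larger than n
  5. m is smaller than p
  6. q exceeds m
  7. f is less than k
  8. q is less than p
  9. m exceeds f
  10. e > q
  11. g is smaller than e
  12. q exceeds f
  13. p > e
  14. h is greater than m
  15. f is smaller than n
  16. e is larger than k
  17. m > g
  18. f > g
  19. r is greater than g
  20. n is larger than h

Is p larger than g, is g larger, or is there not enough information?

g < f and f < m give g < m.
Then m < h extends the chain to h.
With h < n: g < f < m < h < n.
With n < e: g < f < m < h < n < e.
With e < p: g < f < m < h < n < e < p.
So p is larger.

p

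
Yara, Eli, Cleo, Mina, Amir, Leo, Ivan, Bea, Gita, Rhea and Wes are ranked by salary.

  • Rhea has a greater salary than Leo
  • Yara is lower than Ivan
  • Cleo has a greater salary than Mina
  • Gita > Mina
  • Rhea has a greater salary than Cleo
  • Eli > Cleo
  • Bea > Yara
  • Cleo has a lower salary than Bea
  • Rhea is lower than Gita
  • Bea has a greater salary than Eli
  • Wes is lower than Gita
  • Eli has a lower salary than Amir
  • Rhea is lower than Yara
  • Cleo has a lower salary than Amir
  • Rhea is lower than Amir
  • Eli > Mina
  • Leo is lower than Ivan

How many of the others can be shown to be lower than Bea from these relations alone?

6

Directly below Bea: Cleo, Yara, Eli.
One step further: Mina, Rhea (5 so far).
One step further: Leo (6 so far).
No other element is forced below Bea by the given relations, so the count is 6.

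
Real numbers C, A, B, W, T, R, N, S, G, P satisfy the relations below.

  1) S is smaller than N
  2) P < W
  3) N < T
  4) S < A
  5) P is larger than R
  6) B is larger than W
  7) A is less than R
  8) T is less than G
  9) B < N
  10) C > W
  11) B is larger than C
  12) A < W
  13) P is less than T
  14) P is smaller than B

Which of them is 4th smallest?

Chaining the given pairs: S < A < R < P < W < C < B < N < T < G.
Counting 4 from the smallest end gives P.

P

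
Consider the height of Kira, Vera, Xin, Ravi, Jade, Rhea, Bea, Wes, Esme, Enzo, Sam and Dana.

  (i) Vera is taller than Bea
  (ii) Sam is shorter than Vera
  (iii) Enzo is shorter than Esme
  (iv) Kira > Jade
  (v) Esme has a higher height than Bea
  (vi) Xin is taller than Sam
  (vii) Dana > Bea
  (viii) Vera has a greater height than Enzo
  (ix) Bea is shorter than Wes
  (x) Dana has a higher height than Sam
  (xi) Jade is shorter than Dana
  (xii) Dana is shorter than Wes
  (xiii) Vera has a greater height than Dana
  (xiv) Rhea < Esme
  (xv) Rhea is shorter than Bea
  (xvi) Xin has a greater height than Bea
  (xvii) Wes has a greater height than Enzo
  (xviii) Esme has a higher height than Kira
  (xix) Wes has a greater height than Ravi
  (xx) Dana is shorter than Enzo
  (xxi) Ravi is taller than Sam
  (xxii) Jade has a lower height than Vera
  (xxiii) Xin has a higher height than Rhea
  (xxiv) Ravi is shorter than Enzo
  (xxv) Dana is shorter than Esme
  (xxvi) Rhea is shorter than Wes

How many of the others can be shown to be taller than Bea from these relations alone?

Directly above Bea: Dana, Xin, Vera, Esme, Wes.
One step further: Enzo (6 so far).
Nothing else is reachable above Bea; 6 in all.

6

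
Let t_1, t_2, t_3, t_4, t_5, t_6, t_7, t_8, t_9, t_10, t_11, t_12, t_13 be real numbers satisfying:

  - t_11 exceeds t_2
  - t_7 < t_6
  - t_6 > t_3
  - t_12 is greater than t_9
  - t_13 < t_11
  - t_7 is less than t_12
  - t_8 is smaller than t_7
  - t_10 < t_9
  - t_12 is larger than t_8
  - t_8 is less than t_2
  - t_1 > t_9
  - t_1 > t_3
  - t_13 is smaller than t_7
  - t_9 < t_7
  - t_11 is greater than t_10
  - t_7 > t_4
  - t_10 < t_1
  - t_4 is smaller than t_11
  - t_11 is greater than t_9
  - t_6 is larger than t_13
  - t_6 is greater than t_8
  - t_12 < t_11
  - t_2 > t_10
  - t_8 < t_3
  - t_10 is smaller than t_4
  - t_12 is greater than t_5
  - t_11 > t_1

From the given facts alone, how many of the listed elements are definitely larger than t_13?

4

The elements the relations force above t_13 are t_7, t_6, t_12, t_11 — no chain reaches any other.
That is 4.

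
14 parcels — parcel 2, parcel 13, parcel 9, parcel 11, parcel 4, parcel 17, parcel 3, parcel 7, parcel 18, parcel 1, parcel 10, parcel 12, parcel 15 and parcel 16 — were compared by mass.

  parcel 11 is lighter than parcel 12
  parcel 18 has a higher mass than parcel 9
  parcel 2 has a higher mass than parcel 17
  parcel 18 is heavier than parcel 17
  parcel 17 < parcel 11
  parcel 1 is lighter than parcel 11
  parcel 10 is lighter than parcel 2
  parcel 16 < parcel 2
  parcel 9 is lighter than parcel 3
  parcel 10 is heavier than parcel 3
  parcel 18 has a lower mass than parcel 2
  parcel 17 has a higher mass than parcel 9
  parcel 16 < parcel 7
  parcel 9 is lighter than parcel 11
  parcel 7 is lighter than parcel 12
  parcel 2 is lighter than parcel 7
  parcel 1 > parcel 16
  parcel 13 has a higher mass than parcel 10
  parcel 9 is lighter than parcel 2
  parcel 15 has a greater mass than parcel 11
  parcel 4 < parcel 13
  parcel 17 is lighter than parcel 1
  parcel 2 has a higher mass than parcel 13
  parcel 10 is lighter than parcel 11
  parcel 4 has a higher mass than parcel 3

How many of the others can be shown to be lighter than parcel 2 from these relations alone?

8

The elements the relations force below parcel 2 are parcel 9, parcel 17, parcel 3, parcel 4, parcel 16, parcel 10, parcel 18, parcel 13 — no chain reaches any other.
That is 8.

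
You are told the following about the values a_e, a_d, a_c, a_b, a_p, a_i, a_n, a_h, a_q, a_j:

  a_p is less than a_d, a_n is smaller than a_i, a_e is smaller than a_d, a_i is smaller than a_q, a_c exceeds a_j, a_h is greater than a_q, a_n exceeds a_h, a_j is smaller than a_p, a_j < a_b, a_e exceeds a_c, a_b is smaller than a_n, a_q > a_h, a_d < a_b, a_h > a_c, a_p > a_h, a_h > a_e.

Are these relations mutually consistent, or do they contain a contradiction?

inconsistent

Chaining the given relations yields a_h < a_p < a_d < a_b < a_n < a_i < a_q, so a_h < a_q. But one relation states a_q < a_h. These cannot both hold.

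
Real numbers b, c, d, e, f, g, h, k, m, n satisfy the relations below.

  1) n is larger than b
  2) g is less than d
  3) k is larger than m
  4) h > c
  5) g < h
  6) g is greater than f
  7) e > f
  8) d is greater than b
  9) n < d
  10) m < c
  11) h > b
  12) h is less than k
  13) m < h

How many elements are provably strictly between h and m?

1

Chaining upward from m reaches: c, k.
Chaining downward from h reaches: b, c, f, g.
Strictly between m and h are those in both lists: c — 1 element.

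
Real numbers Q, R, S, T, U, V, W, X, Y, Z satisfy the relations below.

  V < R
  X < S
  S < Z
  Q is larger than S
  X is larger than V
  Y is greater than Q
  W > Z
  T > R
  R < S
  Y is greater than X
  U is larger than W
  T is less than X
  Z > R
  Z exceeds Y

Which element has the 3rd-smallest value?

T

Piecing the relations together gives one ordering: V < R < T < X < S < Q < Y < Z < W < U.
Counting 3 from the smallest end gives T.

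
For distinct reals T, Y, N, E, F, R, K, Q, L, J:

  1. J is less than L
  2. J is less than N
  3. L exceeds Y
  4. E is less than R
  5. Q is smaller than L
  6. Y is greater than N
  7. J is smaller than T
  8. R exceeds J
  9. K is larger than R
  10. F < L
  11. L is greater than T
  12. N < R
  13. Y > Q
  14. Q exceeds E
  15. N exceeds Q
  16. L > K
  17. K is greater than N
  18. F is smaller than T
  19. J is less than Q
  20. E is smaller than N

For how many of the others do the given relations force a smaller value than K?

The elements the relations force below K are E, J, Q, N, R — no chain reaches any other.
That is 5.

5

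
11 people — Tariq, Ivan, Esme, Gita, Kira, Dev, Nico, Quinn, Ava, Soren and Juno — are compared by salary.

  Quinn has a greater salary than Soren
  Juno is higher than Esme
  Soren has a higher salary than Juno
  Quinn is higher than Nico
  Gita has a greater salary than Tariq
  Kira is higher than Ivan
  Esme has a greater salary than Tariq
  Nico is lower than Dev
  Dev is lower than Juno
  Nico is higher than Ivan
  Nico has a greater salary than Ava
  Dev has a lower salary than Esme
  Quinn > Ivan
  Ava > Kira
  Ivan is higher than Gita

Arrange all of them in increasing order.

Each adjacent pair is fixed by a given relation: Tariq < Gita; Gita < Ivan; Ivan < Kira; Kira < Ava; Ava < Nico; Nico < Dev; Dev < Esme; Esme < Juno; Juno < Soren; Soren < Quinn. Chaining them end to end gives the full order.

Tariq < Gita < Ivan < Kira < Ava < Nico < Dev < Esme < Juno < Soren < Quinn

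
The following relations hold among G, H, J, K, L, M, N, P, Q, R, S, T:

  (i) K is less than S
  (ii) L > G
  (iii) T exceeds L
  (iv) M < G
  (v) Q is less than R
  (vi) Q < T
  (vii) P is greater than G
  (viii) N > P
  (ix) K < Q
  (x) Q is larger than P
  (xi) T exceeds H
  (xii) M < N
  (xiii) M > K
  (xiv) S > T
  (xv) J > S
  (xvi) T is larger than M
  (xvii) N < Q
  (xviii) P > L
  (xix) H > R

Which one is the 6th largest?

The consecutive relations fix a unique order: K < M < G < L < P < N < Q < R < H < T < S < J.
The 6th largest is Q.

Q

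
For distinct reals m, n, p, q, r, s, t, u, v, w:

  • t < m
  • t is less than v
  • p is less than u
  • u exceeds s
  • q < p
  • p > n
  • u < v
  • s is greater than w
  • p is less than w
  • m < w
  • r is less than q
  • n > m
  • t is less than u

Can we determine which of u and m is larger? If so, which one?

u

Link the given pairs in sequence: m < n; n < p; p < w; w < s; s < u.
Together: m < n < p < w < s < u.
So u is larger.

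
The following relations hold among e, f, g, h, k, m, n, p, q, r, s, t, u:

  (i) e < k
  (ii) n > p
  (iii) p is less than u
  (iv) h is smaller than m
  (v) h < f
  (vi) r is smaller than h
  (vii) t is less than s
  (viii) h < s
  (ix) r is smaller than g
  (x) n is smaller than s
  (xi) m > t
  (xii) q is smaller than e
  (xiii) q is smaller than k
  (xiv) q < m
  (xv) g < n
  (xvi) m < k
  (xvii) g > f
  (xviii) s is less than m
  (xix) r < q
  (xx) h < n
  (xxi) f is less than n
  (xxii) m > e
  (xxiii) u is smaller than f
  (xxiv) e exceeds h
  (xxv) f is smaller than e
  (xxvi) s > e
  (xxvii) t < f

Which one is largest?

k

r is not greatest since r < g; p is not greatest since p < n; t is not greatest since t < m; h is not greatest since h < e; q is not greatest since q < k; u is not greatest since u < f; f is not greatest since f < g; e is not greatest since e < s; g is not greatest since g < n; n is not greatest since n < s; s is not greatest since s < m; m is not greatest since m < k.
Only k has nothing above it, so k is the largest.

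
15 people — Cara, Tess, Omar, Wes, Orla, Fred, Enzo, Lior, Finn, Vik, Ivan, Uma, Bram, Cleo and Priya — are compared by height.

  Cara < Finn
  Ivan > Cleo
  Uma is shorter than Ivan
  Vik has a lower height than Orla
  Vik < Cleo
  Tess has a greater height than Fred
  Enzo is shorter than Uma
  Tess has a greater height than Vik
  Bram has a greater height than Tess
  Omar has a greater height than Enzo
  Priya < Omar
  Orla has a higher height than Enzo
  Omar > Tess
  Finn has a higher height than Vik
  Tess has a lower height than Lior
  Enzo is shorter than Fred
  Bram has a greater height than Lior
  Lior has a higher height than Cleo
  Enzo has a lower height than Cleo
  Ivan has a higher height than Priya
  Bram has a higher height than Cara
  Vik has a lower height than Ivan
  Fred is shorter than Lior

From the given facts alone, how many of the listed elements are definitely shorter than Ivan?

5

From Ivan the given relations immediately reach Vik, Priya, Uma, Cleo.
From those, Enzo — 5 in total.
No other element is forced below Ivan by the given relations, so the count is 5.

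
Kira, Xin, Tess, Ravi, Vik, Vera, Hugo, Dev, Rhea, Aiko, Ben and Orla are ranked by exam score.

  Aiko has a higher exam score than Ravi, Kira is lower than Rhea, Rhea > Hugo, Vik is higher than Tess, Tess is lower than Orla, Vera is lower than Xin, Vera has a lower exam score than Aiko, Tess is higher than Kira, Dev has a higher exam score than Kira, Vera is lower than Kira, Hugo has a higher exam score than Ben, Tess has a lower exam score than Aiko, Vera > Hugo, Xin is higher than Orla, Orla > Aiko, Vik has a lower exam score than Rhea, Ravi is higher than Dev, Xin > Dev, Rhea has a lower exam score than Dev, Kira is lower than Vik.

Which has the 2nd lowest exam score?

Piecing the relations together gives one ordering: Ben < Hugo < Vera < Kira < Tess < Vik < Rhea < Dev < Ravi < Aiko < Orla < Xin.
The 2nd smallest is Hugo.

Hugo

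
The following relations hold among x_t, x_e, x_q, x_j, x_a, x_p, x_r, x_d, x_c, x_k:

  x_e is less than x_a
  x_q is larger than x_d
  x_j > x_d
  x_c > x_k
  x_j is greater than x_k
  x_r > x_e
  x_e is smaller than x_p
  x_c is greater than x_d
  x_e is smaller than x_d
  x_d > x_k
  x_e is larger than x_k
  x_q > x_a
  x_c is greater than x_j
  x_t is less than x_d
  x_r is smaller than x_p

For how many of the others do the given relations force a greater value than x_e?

7

Directly above x_e: x_d, x_a, x_r, x_p.
One step further: x_j, x_q, x_c (7 so far).
No other element is forced above x_e by the given relations, so the count is 7.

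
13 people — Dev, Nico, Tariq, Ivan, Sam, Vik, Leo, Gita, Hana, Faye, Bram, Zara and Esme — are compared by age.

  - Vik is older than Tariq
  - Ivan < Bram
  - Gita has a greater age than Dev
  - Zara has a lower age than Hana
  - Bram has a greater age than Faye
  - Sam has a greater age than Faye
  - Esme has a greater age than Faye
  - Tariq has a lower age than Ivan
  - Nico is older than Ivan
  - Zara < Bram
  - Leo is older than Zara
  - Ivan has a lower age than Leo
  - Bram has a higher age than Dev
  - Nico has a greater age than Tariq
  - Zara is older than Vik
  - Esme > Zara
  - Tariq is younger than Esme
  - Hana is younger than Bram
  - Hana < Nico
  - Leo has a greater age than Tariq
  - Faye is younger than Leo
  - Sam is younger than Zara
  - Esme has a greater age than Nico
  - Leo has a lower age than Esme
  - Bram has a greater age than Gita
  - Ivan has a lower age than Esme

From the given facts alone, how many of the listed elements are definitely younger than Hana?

The elements the relations force below Hana are Faye, Tariq, Sam, Vik, Zara — no chain reaches any other.
That is 5.

5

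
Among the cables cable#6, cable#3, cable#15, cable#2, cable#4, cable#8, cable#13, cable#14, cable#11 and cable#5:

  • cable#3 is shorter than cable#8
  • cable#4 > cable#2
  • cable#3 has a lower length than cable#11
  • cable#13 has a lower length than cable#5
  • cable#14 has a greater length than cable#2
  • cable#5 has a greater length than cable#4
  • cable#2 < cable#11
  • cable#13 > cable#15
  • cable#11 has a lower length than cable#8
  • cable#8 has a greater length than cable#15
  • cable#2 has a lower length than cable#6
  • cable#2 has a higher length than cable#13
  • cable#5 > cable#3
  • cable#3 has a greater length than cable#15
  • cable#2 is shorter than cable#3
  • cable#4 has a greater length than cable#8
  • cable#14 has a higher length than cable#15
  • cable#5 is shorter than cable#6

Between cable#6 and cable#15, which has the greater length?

cable#6

cable#15 < cable#13 and cable#13 < cable#2 give cable#15 < cable#2.
Then cable#2 < cable#3 extends the chain to cable#3.
Then cable#3 < cable#11 extends the chain to cable#11.
With cable#11 < cable#8: cable#15 < cable#13 < cable#2 < cable#3 < cable#11 < cable#8.
With cable#8 < cable#4: cable#15 < cable#13 < cable#2 < cable#3 < cable#11 < cable#8 < cable#4.
Then cable#4 < cable#5 extends the chain to cable#5.
Then cable#5 < cable#6 extends the chain to cable#6.
So cable#15 < cable#6; cable#6 is the longer of the two.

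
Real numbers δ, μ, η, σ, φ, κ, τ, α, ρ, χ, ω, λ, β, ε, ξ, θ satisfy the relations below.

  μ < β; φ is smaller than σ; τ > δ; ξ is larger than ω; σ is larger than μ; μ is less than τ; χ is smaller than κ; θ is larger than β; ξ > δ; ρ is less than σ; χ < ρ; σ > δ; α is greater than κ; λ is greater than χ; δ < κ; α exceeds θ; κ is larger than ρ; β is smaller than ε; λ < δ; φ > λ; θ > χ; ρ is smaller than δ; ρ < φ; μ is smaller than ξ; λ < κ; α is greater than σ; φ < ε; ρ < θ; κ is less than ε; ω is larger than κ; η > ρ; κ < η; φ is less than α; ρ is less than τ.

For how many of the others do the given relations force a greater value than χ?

13

Directly above χ: ρ, λ, κ, θ.
One step further: δ, φ, τ, σ, ω, ε, α, η (12 so far).
One step further: ξ (13 so far).
No other element is forced above χ by the given relations, so the count is 13.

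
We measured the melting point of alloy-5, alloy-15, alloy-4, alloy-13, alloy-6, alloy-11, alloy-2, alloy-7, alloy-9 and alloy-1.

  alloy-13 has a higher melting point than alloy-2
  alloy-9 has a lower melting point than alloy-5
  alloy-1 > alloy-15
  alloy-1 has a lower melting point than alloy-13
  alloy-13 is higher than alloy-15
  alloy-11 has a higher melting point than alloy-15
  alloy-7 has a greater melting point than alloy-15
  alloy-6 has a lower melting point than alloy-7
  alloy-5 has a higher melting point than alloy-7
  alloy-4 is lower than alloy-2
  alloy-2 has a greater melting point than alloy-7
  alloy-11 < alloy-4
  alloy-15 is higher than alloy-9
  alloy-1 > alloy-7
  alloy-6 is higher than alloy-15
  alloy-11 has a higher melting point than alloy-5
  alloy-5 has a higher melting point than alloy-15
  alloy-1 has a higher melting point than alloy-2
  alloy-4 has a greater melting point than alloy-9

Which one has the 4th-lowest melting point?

The consecutive relations fix a unique order: alloy-9 < alloy-15 < alloy-6 < alloy-7 < alloy-5 < alloy-11 < alloy-4 < alloy-2 < alloy-1 < alloy-13.
Counting 4 from the smallest end gives alloy-7.

alloy-7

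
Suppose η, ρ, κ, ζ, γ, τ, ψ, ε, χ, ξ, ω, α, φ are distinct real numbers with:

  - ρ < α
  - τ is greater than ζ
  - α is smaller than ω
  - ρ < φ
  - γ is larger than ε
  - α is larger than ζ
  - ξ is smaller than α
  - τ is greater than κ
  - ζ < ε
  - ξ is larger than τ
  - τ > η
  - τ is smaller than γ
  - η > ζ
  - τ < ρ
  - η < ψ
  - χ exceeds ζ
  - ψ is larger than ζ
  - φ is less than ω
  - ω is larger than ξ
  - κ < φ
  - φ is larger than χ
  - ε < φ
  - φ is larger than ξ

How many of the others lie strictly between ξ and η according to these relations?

Chaining upward from η reaches: τ, ρ, α, φ, ψ, ω, γ.
Chaining downward from ξ reaches: ζ, κ, τ.
Strictly between η and ξ are those in both lists: τ — 1 element.

1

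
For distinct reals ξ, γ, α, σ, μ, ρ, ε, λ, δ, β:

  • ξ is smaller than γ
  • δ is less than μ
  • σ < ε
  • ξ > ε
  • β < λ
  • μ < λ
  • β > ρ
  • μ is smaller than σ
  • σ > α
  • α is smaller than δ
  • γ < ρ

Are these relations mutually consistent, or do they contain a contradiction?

consistent

Every relation is compatible with α < δ < μ < σ < ε < ξ < γ < ρ < β < λ; the set is consistent.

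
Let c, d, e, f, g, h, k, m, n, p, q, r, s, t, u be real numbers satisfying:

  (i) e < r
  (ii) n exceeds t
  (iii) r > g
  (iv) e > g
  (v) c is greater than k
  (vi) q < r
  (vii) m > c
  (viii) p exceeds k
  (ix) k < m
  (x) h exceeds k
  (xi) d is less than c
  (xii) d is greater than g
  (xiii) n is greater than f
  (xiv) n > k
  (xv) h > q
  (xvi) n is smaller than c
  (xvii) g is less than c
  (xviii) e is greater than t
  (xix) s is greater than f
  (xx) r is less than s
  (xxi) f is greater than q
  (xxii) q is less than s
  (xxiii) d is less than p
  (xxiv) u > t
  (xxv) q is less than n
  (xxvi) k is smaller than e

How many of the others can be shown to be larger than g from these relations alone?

Directly above g: e, d, r, c.
One step further: p, s, m (7 so far).
Nothing else is reachable above g; 7 in all.

7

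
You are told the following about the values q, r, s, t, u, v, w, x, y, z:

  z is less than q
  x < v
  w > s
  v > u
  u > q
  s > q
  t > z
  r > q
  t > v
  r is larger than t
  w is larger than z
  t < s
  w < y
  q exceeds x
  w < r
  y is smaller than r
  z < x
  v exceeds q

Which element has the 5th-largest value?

t

Piecing the relations together gives one ordering: z < x < q < u < v < t < s < w < y < r.
Counting 5 from the largest end gives t.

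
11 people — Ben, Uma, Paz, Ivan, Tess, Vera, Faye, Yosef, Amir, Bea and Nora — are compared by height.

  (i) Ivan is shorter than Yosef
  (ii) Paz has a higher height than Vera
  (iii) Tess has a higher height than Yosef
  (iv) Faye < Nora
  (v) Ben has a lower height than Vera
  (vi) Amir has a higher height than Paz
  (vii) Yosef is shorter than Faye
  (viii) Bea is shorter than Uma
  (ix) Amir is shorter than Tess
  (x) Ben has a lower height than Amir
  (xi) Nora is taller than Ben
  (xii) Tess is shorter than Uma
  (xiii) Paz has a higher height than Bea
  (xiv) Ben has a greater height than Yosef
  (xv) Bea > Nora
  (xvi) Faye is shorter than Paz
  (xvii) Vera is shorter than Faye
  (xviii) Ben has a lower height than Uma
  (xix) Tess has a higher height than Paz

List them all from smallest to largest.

Ivan < Yosef < Ben < Vera < Faye < Nora < Bea < Paz < Amir < Tess < Uma

Each adjacent pair is fixed by a given relation: Ivan < Yosef; Yosef < Ben; Ben < Vera; Vera < Faye; Faye < Nora; Nora < Bea; Bea < Paz; Paz < Amir; Amir < Tess; Tess < Uma. Chaining them end to end gives the full order.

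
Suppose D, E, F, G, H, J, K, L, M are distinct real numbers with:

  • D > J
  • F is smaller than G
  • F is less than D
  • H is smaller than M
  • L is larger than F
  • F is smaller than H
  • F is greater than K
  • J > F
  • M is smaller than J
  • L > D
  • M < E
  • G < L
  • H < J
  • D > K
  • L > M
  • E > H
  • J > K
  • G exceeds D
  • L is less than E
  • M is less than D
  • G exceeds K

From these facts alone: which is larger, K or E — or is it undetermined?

The relevant relations are K < F; F < H; H < M; M < J; J < D; D < G; G < L; L < E.
Together: K < F < H < M < J < D < G < L < E.
So E is larger.

E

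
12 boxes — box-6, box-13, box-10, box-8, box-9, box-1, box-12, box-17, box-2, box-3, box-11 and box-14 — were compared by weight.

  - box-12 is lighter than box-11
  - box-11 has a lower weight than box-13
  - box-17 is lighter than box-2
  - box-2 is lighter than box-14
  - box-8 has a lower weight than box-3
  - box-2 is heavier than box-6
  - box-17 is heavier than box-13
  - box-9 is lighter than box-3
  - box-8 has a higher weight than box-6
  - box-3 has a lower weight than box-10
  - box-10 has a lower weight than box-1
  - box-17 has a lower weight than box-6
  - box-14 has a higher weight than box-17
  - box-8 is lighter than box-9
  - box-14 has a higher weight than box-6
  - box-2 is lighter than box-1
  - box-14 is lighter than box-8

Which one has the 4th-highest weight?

box-9

Piecing the relations together gives one ordering: box-12 < box-11 < box-13 < box-17 < box-6 < box-2 < box-14 < box-8 < box-9 < box-3 < box-10 < box-1.
The 4th largest is box-9.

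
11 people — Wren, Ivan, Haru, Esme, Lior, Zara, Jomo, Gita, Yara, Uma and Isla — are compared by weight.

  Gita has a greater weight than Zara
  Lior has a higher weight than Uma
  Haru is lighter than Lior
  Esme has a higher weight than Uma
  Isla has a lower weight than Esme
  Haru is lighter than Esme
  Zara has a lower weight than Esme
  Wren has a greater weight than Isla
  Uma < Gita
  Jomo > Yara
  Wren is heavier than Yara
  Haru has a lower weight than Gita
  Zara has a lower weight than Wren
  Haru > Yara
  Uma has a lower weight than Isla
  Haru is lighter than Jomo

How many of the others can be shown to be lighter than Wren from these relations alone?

4

From Wren the given relations immediately reach Yara, Isla, Zara.
From those, Uma — 4 in total.
Nothing else is reachable below Wren; 4 in all.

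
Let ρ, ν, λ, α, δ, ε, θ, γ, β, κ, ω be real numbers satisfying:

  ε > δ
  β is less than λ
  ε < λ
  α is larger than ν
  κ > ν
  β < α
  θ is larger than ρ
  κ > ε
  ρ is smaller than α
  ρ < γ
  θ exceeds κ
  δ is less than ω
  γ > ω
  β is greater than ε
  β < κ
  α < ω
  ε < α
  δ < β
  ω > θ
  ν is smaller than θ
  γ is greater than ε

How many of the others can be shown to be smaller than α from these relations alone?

5

The elements the relations force below α are δ, ν, ε, ρ, β — no chain reaches any other.
That is 5.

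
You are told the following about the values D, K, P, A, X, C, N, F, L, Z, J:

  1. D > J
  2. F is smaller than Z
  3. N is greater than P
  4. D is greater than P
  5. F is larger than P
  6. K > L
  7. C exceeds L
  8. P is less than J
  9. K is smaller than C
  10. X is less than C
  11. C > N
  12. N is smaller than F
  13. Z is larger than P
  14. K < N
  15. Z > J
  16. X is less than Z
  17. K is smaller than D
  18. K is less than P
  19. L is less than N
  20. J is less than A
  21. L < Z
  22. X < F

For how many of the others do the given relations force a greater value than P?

Directly above P: J, D, N, F, Z.
One step further: C, A (7 so far).
No other element is forced above P by the given relations, so the count is 7.

7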